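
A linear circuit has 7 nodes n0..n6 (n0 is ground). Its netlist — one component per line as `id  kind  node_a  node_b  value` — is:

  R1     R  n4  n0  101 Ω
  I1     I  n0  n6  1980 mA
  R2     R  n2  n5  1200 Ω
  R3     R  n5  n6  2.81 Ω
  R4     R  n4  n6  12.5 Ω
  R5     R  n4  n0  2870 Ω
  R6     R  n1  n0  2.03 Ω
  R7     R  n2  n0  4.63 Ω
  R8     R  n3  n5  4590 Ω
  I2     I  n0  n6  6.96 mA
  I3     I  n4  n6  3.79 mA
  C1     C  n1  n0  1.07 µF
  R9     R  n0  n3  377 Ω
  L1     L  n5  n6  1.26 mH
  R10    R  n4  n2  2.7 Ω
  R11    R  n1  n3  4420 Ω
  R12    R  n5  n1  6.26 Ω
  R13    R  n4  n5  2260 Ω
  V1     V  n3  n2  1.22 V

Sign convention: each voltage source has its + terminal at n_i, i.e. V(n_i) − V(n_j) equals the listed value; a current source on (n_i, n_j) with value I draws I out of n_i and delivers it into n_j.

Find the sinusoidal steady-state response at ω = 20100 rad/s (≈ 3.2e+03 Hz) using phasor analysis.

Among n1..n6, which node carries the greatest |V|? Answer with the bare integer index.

6

MNA unknowns: 6 node voltages V₁..V_6 plus 1 source current (V1)
R1: Y=0.009901+0.000j on G[4,0]
I1: z[0]−=1.98, z[6]+=1.98
R2: Y=0.0008333+0.000j on G[2,5]
R3: Y=0.3559+0.000j on G[5,6]
R4: Y=0.08000+0.000j on G[4,6]
R5: Y=0.0003484+0.000j on G[4,0]
R6: Y=0.4926+0.000j on G[1,0]
R7: Y=0.2160+0.000j on G[2,0]
R8: Y=0.0002179+0.000j on G[3,5]
I2: z[0]−=0.00696, z[6]+=0.00696
I3: z[4]−=0.00379, z[6]+=0.00379
C1: Y=0.000+0.02151j on G[1,0]
R9: Y=0.002653+0.000j on G[0,3]
L1: Y=0.000-0.03949j on G[5,6]
R10: Y=0.3704+0.000j on G[4,2]
R11: Y=0.0002262+0.000j on G[1,3]
R12: Y=0.1597+0.000j on G[5,1]
R13: Y=0.0004425+0.000j on G[4,5]
V1: row V3−V2=1.22, i_V1 at 3,2
solve → V1=2.548-0.1295j, V2=3.089+0.03818j, V3=4.309+0.03818j, V4=4.903+0.06146j, V5=10.42-0.1859j, V6=13.94+0.1785j
aux → i_V1=-0.01050-0.0001880j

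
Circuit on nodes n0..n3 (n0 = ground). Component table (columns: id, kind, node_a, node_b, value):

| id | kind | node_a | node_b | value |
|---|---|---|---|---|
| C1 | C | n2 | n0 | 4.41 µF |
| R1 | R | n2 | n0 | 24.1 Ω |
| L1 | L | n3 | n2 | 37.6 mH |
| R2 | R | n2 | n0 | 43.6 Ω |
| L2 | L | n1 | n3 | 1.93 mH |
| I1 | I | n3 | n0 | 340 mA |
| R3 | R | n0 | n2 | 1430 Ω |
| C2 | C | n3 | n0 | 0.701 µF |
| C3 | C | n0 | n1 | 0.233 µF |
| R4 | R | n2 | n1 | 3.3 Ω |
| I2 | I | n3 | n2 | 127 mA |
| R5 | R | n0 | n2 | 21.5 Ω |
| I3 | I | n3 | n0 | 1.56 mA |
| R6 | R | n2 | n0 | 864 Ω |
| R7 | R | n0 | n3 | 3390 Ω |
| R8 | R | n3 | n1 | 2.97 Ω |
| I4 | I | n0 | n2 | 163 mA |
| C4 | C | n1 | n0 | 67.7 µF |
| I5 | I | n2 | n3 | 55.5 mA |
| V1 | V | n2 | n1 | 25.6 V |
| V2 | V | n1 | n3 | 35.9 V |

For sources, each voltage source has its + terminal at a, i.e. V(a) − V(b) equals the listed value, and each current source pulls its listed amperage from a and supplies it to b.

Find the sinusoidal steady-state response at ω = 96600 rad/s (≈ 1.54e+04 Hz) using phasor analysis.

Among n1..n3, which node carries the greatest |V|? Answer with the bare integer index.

3

Element admittances at ω=96600 rad/s:
  Y(C1) = 0.000+0.4260j S between n2,n0
  Y(R1) = 0.04149+0.000j S between n2,n0
  Y(L1) = 0.000-0.0002753j S between n3,n2
  Y(R2) = 0.02294+0.000j S between n2,n0
  Y(L2) = 0.000-0.005364j S between n1,n3
  I1: injects 0.34 A into n0 (from n3)
  Y(R3) = 0.0006993+0.000j S between n0,n2
  Y(C2) = 0.000+0.06772j S between n3,n0
  Y(C3) = 0.000+0.02251j S between n0,n1
  Y(R4) = 0.3030+0.000j S between n2,n1
  I2: injects 0.127 A into n2 (from n3)
  Y(R5) = 0.04651+0.000j S between n0,n2
  I3: injects 0.00156 A into n0 (from n3)
  Y(R6) = 0.001157+0.000j S between n2,n0
  Y(R7) = 0.0002950+0.000j S between n0,n3
  Y(R8) = 0.3367+0.000j S between n3,n1
  I4: injects 0.163 A into n2 (from n0)
  Y(C4) = 0.000+6.540j S between n1,n0
  I5: injects 0.0555 A into n3 (from n2)
  V1: constraint V(n2)−V(n1) = 25.6
  V2: constraint V(n1)−V(n3) = 35.9
Assemble and solve the 5×5 MNA system:
  V(n1)=-1.208+0.4137j  V(n2)=24.39+0.4137j  V(n3)=-37.11+0.4137j
  i(V1)=-10.10-10.42j  i(V2)=-11.71-2.303j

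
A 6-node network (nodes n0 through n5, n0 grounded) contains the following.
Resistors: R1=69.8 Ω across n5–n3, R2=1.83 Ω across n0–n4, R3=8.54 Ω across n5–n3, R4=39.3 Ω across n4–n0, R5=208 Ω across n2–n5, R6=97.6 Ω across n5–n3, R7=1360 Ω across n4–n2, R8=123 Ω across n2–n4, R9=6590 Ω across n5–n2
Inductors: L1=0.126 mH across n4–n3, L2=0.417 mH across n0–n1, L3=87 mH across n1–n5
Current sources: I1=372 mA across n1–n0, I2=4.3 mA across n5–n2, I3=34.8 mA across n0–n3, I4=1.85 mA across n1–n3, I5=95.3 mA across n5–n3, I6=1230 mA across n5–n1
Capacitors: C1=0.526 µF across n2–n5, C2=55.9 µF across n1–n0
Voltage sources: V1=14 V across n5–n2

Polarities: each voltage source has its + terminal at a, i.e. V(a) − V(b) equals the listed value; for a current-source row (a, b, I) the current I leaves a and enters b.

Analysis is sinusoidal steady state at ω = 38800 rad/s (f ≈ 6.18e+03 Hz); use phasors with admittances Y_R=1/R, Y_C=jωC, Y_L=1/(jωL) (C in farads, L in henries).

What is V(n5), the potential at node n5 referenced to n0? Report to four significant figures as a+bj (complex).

-10.23-4.607j V

Apply KCL at each of the 5 non-ground nodes and solve the resulting linear system.
Node n1: branches {I1, L2, C2, I4, L3, I6} → V_1 = 0.001438-0.4057j
Node n2: branches {C1, I2, R5, R7, R8, R9, V1} → V_2 = -24.23-4.607j
Node n3: branches {R1, L1, R3, I3, R6, I4, I5} → V_3 = -2.269-4.873j
Node n4: branches {L1, R2, R4, R7, R8} → V_4 = -2.084-0.005300j
Node n5: branches {R1, R3, C1, I2, R5, R6, L3, R9, I5, I6, V1} → V_5 = -10.23-4.607j
Source currents: i(V1)=-0.2701-0.3265j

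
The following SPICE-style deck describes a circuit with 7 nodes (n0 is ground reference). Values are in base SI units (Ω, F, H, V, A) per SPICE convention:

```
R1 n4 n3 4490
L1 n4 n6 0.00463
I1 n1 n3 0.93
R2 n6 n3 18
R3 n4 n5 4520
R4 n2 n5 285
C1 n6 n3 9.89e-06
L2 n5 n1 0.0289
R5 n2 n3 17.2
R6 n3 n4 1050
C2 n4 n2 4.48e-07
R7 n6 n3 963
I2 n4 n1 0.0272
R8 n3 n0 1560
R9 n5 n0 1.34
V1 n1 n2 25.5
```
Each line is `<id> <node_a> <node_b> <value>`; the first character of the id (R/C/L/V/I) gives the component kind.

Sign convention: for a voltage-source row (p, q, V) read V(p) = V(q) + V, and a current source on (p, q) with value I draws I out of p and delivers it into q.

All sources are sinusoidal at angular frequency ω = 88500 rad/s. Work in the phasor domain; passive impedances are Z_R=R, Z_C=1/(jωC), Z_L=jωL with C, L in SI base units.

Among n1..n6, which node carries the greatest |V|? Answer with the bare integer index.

MNA unknowns: 6 node voltages V₁..V_6 plus 1 source current (V1)
R1: Y=0.0002227+0.000j on G[4,3]
L1: Y=0.000-0.002440j on G[4,6]
I1: z[1]−=0.93, z[3]+=0.93
R2: Y=0.05556+0.000j on G[6,3]
R3: Y=0.0002212+0.000j on G[4,5]
R4: Y=0.003509+0.000j on G[2,5]
C1: Y=0.000+0.8753j on G[6,3]
L2: Y=0.000-0.0003910j on G[5,1]
R5: Y=0.05814+0.000j on G[2,3]
R6: Y=0.0009524+0.000j on G[3,4]
C2: Y=0.000+0.03965j on G[4,2]
R7: Y=0.001038+0.000j on G[6,3]
I2: z[4]−=0.0272, z[1]+=0.0272
R8: Y=0.0006410+0.000j on G[3,0]
R9: Y=0.7463+0.000j on G[5,0]
V1: row V1−V2=25.5, i_V1 at 1,2
solve → V1=23.09+1.961j, V2=-2.406+1.961j, V3=13.09+2.617j, V4=-3.422+2.107j, V5=-0.01124-0.002248j, V6=13.14+2.621j
aux → i_V1=-0.9036+0.009034j

1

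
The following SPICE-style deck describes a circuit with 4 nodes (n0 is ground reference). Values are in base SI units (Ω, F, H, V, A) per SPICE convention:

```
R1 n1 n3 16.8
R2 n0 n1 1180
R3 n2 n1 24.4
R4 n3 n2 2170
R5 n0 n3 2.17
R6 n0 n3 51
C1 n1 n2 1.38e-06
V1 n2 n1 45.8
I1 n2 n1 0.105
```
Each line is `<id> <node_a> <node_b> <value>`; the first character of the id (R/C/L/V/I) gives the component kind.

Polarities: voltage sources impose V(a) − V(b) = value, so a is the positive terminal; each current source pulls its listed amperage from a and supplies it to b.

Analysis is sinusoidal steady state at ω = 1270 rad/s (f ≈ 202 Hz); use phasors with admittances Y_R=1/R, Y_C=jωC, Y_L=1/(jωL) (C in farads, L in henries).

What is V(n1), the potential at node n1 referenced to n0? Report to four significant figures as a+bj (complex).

-0.3464+0.000j V

MNA unknowns: 3 node voltages V₁..V_3 plus 1 source current (V1)
R1: Y=0.05952+0.000j on G[1,3]
R2: Y=0.0008475+0.000j on G[0,1]
R3: Y=0.04098+0.000j on G[2,1]
R4: Y=0.0004608+0.000j on G[3,2]
R5: Y=0.4608+0.000j on G[0,3]
R6: Y=0.01961+0.000j on G[0,3]
C1: Y=0.000+0.001753j on G[1,2]
V1: row V2−V1=45.8, i_V1 at 2,1
I1: z[2]−=0.105, z[1]+=0.105
solve → V1=-0.3464+0.000j, V2=45.45+0.000j, V3=0.0006109+0.000j
aux → i_V1=-2.003-0.08027j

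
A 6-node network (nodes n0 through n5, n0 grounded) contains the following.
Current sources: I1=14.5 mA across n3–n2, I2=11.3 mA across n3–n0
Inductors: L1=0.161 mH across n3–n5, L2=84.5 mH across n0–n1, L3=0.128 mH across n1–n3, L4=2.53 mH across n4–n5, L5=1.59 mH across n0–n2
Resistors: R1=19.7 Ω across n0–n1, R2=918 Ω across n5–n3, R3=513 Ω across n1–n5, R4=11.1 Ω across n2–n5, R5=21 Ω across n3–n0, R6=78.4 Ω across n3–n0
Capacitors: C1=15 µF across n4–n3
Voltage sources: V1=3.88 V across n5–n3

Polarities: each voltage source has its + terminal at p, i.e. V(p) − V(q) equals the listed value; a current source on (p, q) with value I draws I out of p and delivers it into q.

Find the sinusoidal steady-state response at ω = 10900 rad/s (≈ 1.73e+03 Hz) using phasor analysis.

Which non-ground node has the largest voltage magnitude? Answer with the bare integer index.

5

Apply KCL at each of the 5 non-ground nodes and solve the resulting linear system.
Node n1: branches {R1, L2, R3, L3} → V_1 = -1.065+0.9116j
Node n2: branches {I1, R4, L5} → V_2 = 1.687+1.908j
Node n3: branches {I1, L1, R2, L3, R5, R6, C1, I2, V1} → V_3 = -1.131+0.8272j
Node n4: branches {L4, C1} → V_4 = -2.237+0.8272j
Node n5: branches {L1, R2, R3, R4, L4, V1} → V_5 = 2.749+0.8272j
Source currents: i(V1)=-0.1072+2.489j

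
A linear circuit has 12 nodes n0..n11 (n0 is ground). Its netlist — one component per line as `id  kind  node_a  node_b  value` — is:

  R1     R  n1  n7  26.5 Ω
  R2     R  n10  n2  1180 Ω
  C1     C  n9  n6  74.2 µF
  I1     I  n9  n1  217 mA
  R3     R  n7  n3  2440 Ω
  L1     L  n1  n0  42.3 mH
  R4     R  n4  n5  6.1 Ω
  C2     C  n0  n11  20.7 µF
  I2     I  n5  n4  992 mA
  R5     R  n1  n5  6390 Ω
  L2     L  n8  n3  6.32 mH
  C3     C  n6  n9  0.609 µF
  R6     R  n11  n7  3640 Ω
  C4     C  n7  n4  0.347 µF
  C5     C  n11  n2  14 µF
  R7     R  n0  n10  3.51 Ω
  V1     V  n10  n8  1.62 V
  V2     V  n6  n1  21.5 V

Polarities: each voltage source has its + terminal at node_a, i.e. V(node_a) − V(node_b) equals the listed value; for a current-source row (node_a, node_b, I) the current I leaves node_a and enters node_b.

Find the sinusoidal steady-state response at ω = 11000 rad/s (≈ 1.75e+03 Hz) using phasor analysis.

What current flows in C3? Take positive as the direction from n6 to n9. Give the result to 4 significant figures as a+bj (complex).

0.001767+0.000j A

MNA unknowns: 11 node voltages V₁..V_11 plus 2 source currents (V1, V2)
R1: Y=0.03774+0.000j on G[1,7]
R2: Y=0.0008475+0.000j on G[10,2]
C1: Y=0.000+0.8162j on G[9,6]
I1: z[9]−=0.217, z[1]+=0.217
R3: Y=0.0004098+0.000j on G[7,3]
L1: Y=0.000-0.002149j on G[1,0]
R4: Y=0.1639+0.000j on G[4,5]
C2: Y=0.000+0.2277j on G[0,11]
I2: z[5]−=0.992, z[4]+=0.992
R5: Y=0.0001565+0.000j on G[1,5]
L2: Y=0.000-0.01438j on G[8,3]
C3: Y=0.000+0.006699j on G[6,9]
R6: Y=0.0002747+0.000j on G[11,7]
C4: Y=0.000+0.003817j on G[7,4]
C5: Y=0.000+0.1540j on G[11,2]
R7: Y=0.2849+0.000j on G[0,10]
V1: row V10−V8=1.62, i_V1 at 10,8
V2: row V6−V1=21.5, i_V2 at 6,1
solve → V1=-0.09516-0.2794j, V2=-0.0003344+8.023e-05j, V3=-1.609+0.04293j, V4=-0.07622-0.5201j, V5=-6.122-0.5199j, V6=21.40-0.2794j, V7=-0.08608-0.2730j, V8=-1.618-0.0004529j, V9=21.40-0.01572j, V10=0.002183-0.0004529j, V11=-0.0003315+9.409e-05j
aux → i_V1=-0.0006241+0.0001295j, i_V2=-0.2170+0.000j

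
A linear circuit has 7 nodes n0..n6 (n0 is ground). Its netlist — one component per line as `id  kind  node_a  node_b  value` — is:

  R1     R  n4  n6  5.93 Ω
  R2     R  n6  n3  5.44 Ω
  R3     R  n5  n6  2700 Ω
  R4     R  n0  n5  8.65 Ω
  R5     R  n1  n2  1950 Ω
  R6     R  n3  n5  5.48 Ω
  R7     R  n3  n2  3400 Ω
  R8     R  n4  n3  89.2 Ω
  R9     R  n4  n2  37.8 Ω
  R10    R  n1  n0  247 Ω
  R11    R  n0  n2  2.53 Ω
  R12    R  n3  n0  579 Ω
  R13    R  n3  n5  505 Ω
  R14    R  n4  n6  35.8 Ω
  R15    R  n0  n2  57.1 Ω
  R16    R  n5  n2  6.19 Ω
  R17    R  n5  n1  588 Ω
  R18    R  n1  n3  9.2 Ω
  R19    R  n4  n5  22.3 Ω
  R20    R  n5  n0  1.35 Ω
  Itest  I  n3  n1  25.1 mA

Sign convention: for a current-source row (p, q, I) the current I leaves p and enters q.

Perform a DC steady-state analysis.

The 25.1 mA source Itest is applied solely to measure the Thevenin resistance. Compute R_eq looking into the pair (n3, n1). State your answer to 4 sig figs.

R_eq = 8.713 Ω

Element admittances at DC:
  Y(R1) = 0.1686 S between n4,n6
  Y(R2) = 0.1838 S between n6,n3
  Y(R3) = 0.0003704 S between n5,n6
  Y(R4) = 0.1156 S between n0,n5
  Y(R5) = 0.0005128 S between n1,n2
  Y(R6) = 0.1825 S between n3,n5
  Y(R7) = 0.0002941 S between n3,n2
  Y(R8) = 0.01121 S between n4,n3
  Y(R9) = 0.02646 S between n4,n2
  Y(R10) = 0.004049 S between n1,n0
  Y(R11) = 0.3953 S between n0,n2
  Y(R12) = 0.001727 S between n3,n0
  Y(R13) = 0.001980 S between n3,n5
  Y(R14) = 0.02793 S between n4,n6
  Y(R15) = 0.01751 S between n0,n2
  Y(R16) = 0.1616 S between n5,n2
  Y(R17) = 0.001701 S between n5,n1
  Y(R18) = 0.1087 S between n1,n3
  Y(R19) = 0.04484 S between n4,n5
  Y(R20) = 0.7407 S between n5,n0
  Itest: injects 0.0251 A into n1 (from n3)
Assemble and solve the 6×6 MNA system:
  V(n1)=0.2121  V(n2)=-0.0002420  V(n3)=-0.006618  V(n4)=-0.004212  V(n5)=-0.0008726  V(n6)=-0.005370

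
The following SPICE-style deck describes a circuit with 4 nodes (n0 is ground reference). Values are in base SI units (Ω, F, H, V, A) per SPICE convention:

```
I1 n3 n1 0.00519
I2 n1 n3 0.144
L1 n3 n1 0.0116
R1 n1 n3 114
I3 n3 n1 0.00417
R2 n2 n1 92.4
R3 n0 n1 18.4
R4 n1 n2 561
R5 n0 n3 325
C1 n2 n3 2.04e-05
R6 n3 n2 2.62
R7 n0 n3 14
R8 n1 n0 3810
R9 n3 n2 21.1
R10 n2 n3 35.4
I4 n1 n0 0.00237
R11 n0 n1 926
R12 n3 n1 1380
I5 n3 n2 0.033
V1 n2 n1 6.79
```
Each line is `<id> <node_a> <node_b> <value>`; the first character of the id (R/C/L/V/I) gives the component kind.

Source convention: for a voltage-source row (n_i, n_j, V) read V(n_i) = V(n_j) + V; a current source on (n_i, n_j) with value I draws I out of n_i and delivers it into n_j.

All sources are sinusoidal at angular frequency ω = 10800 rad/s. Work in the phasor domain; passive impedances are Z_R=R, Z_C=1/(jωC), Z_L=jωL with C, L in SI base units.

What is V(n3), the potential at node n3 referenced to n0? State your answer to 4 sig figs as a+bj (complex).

2.774+0.09435j V

Apply KCL at each of the 3 non-ground nodes and solve the resulting linear system.
Node n1: branches {I1, I2, L1, R1, I3, R2, R3, R4, R8, I4, R11, R12, V1} → V_1 = -3.753-0.1262j
Node n2: branches {R2, R4, C1, R6, R9, R10, I5, V1} → V_2 = 3.037-0.1262j
Node n3: branches {I1, I2, L1, R1, I3, R5, C1, R6, R7, R9, R10, R12, I5} → V_3 = 2.774+0.09435j
Source currents: i(V1)=-0.2214+0.04298j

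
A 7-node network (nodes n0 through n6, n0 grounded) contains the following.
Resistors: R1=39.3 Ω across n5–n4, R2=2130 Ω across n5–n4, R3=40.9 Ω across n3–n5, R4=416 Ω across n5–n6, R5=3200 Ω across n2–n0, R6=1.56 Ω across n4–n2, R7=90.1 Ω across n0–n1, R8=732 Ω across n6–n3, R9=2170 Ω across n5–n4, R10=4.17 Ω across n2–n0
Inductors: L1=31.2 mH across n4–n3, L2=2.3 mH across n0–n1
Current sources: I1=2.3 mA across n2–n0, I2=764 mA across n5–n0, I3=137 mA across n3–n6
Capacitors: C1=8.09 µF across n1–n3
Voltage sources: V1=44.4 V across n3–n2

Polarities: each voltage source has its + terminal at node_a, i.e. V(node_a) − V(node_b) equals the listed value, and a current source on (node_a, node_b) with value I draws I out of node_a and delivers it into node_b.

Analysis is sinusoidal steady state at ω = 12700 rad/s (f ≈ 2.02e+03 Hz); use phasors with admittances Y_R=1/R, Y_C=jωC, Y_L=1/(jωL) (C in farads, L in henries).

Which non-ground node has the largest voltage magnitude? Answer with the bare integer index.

MNA unknowns: 6 node voltages V₁..V_6 plus 1 source current (V1)
R1: Y=0.02545+0.000j on G[5,4]
L1: Y=0.000-0.002524j on G[4,3]
R2: Y=0.0004695+0.000j on G[5,4]
R3: Y=0.02445+0.000j on G[3,5]
I1: z[2]−=0.0023, z[0]+=0.0023
R4: Y=0.002404+0.000j on G[5,6]
R5: Y=0.0003125+0.000j on G[2,0]
R6: Y=0.6410+0.000j on G[4,2]
R7: Y=0.01110+0.000j on G[0,1]
L2: Y=0.000-0.03423j on G[0,1]
I2: z[5]−=0.764, z[0]+=0.764
R8: Y=0.001366+0.000j on G[6,3]
I3: z[3]−=0.137, z[6]+=0.137
R9: Y=0.0004608+0.000j on G[5,4]
C1: Y=0.000+0.1027j on G[1,3]
R10: Y=0.2398+0.000j on G[2,0]
V1: row V3−V2=44.4, i_V1 at 3,2
solve → V1=51.44+18.08j, V2=-8.147+6.498j, V3=36.25+6.498j, V4=-7.797+6.328j, V5=0.6902+6.412j, V6=49.92+6.443j
aux → i_V1=-2.178+1.669j

1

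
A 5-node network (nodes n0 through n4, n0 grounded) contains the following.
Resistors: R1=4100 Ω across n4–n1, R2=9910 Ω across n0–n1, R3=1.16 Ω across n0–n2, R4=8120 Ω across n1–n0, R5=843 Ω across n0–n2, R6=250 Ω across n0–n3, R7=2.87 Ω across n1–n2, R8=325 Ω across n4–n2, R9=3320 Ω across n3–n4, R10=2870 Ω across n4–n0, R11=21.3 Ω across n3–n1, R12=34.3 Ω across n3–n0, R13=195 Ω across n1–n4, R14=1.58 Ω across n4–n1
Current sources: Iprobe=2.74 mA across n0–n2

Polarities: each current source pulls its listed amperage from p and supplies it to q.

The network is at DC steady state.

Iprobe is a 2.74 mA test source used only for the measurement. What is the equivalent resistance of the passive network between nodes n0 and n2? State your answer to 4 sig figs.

Apply KCL at each of the 4 non-ground nodes and solve the resulting linear system.
Node n1: branches {R1, R2, R4, R7, R11, R13, R14} → V_1 = 0.002938
Node n2: branches {R3, R5, R7, R8, Iprobe} → V_2 = 0.003106
Node n3: branches {R6, R9, R11, R12} → V_3 = 0.001727
Node n4: branches {R1, R8, R9, R10, R13, R14} → V_4 = 0.002937

R_eq = 1.133 Ω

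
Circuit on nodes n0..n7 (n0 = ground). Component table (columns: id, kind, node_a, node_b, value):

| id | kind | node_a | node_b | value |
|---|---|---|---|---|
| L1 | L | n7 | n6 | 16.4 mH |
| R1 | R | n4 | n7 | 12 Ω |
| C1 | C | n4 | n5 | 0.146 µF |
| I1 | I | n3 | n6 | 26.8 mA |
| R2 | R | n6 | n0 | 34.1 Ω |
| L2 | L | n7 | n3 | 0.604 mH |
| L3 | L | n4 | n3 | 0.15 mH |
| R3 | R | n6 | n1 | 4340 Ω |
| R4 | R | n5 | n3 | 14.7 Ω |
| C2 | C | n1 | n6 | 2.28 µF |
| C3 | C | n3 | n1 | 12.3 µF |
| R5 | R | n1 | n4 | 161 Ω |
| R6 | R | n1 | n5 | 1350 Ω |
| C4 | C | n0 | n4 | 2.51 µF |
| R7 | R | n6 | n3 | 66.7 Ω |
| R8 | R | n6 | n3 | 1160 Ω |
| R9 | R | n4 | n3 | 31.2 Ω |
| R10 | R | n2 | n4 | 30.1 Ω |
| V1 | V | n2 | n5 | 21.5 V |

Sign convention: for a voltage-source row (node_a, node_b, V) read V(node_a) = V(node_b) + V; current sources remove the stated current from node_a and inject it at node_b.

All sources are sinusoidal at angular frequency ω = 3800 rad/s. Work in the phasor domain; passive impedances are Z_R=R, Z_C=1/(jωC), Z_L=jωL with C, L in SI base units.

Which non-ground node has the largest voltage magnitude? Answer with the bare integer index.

2

MNA unknowns: 7 node voltages V₁..V_7 plus 1 source current (V1)
L1: Y=0.000-0.01605j on G[7,6]
R1: Y=0.08333+0.000j on G[4,7]
C1: Y=0.000+0.0005548j on G[4,5]
I1: z[3]−=0.0268, z[6]+=0.0268
R2: Y=0.02933+0.000j on G[6,0]
L2: Y=0.000-0.4357j on G[7,3]
L3: Y=0.000-1.754j on G[4,3]
R3: Y=0.0002304+0.000j on G[6,1]
R4: Y=0.06803+0.000j on G[5,3]
C2: Y=0.000+0.008664j on G[1,6]
C3: Y=0.000+0.04674j on G[3,1]
R5: Y=0.006211+0.000j on G[1,4]
R6: Y=0.0007407+0.000j on G[1,5]
C4: Y=0.000+0.009538j on G[0,4]
R7: Y=0.01499+0.000j on G[6,3]
R8: Y=0.0008621+0.000j on G[6,3]
R9: Y=0.03205+0.000j on G[4,3]
R10: Y=0.03322+0.000j on G[2,4]
V1: row V2−V5=21.5, i_V1 at 2,5
solve → V1=-0.8597+0.3975j, V2=13.43+0.4018j, V3=-1.072+0.2726j, V4=-1.054+0.5492j, V5=-8.069+0.4018j, V6=0.1786+0.3429j, V7=-1.077+0.2793j
aux → i_V1=-0.4812+0.004898j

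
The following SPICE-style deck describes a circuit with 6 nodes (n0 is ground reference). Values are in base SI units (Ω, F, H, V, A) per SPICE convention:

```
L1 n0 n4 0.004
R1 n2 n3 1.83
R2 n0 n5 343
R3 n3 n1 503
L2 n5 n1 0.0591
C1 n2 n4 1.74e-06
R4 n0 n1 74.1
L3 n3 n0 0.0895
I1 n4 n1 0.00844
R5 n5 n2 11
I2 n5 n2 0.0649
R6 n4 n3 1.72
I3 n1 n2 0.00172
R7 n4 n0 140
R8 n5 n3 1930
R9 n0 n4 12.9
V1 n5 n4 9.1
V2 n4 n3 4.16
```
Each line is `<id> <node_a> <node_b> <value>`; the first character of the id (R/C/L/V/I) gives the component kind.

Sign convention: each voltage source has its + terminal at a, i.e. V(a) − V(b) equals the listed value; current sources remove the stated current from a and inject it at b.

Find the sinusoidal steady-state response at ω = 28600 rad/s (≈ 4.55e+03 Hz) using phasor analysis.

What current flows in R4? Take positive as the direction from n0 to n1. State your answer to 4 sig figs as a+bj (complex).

0.001666+0.004602j A

MNA unknowns: 5 node voltages V₁..V_5 plus 2 source currents (V1, V2)
L1: Y=0.000-0.008741j on G[0,4]
R1: Y=0.5464+0.000j on G[2,3]
R2: Y=0.002915+0.000j on G[0,5]
R3: Y=0.001988+0.000j on G[3,1]
L2: Y=0.000-0.0005916j on G[5,1]
C1: Y=0.000+0.04976j on G[2,4]
R4: Y=0.01350+0.000j on G[0,1]
L3: Y=0.000-0.0003907j on G[3,0]
I1: z[4]−=0.00844, z[1]+=0.00844
R5: Y=0.09091+0.000j on G[5,2]
I2: z[5]−=0.0649, z[2]+=0.0649
R6: Y=0.5814+0.000j on G[4,3]
I3: z[1]−=0.00172, z[2]+=0.00172
R7: Y=0.007143+0.000j on G[4,0]
R8: Y=0.0005181+0.000j on G[5,3]
R9: Y=0.07752+0.000j on G[0,4]
V1: row V5−V4=9.1, i_V1 at 5,4
V2: row V4−V3=4.16, i_V2 at 4,3
solve → V1=-0.1234-0.3410j, V2=-2.435+0.1723j, V3=-4.444+0.004339j, V4=-0.2844+0.004339j, V5=8.816+0.004339j
aux → i_V1=-1.120+0.02054j, i_V2=-3.532-0.08935j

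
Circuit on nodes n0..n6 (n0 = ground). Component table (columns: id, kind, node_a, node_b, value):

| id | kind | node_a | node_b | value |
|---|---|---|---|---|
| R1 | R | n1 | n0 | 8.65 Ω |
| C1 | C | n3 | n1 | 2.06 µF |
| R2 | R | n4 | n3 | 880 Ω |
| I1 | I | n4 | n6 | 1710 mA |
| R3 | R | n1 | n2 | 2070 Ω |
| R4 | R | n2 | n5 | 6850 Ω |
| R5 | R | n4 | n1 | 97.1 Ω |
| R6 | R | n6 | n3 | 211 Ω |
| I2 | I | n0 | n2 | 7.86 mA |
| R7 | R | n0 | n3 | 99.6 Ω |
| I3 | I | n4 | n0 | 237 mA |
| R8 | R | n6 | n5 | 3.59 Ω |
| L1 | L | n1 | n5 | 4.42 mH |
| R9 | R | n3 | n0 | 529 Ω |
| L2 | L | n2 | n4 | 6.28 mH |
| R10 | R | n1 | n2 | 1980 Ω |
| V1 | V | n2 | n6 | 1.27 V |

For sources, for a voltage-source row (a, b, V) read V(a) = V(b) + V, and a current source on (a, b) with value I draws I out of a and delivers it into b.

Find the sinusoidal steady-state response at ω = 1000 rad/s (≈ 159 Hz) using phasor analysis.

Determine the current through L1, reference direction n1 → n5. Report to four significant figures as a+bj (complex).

Apply KCL at each of the 6 non-ground nodes and solve the resulting linear system.
Node n1: branches {R1, C1, R3, R5, L1, R10} → V_1 = -1.862+0.09911j
Node n2: branches {R3, R4, I2, L2, R10, V1} → V_2 = -1.954-0.3150j
Node n3: branches {C1, R2, R6, R7, R9} → V_3 = -1.163-0.9603j
Node n4: branches {R2, I1, R5, I3, L2} → V_4 = -2.849-12.47j
Node n5: branches {R4, R8, L1} → V_5 = -2.480-0.8167j
Node n6: branches {I1, R6, R8, V1} → V_6 = -3.224-0.3150j
Source currents: i(V1)=-1.927+0.1428j

0.2072-0.1398j A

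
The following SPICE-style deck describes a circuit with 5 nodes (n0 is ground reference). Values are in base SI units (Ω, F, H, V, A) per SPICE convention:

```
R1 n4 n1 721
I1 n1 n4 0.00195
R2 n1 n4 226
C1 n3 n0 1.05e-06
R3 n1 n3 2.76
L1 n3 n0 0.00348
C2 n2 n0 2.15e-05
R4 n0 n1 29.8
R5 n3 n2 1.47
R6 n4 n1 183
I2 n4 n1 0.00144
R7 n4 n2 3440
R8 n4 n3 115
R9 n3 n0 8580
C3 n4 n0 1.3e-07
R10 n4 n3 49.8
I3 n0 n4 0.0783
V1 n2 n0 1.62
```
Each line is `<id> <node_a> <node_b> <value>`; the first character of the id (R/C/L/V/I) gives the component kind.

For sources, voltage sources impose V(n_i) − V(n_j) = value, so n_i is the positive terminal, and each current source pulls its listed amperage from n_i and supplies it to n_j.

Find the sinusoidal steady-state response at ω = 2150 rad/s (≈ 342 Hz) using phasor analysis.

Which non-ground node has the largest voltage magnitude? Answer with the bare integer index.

Apply KCL at each of the 4 non-ground nodes and solve the resulting linear system.
Node n1: branches {R1, I1, R2, R3, R4, R6, I2} → V_1 = 1.522+0.2693j
Node n2: branches {C2, R5, R7, V1} → V_2 = 1.620+0.000j
Node n3: branches {C1, R3, L1, R5, R8, R9, R10} → V_3 = 1.602+0.2946j
Node n4: branches {R1, I1, R2, R6, I2, R7, R8, C3, R10, I3} → V_4 = 3.535+0.2609j
Source currents: i(V1)=-0.01160+0.1256j

4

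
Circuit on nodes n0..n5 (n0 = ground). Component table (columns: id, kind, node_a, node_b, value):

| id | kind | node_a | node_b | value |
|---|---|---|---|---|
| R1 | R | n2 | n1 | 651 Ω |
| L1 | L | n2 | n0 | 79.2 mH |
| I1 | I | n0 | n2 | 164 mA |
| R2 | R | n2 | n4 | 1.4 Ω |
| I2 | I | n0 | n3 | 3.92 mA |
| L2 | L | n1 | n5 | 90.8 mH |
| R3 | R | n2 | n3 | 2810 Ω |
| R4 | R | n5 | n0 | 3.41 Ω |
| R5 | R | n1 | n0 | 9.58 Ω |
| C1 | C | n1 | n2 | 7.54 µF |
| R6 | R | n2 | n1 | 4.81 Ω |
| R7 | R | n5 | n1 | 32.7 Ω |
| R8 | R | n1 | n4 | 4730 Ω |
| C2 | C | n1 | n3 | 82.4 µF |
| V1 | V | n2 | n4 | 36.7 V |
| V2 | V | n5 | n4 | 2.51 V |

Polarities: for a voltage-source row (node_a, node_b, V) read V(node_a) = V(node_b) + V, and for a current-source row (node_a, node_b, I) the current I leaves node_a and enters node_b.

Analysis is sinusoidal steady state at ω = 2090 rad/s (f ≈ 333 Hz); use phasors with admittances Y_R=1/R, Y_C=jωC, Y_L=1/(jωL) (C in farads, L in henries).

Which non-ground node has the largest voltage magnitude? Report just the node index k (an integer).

Element admittances at ω=2090 rad/s:
  Y(R1) = 0.001536+0.000j S between n2,n1
  Y(L1) = 0.000-0.006041j S between n2,n0
  I1: injects 0.164 A into n2 (from n0)
  Y(R2) = 0.7143+0.000j S between n2,n4
  I2: injects 0.00392 A into n3 (from n0)
  Y(L2) = 0.000-0.005269j S between n1,n5
  Y(R3) = 0.0003559+0.000j S between n2,n3
  Y(R4) = 0.2933+0.000j S between n5,n0
  Y(R5) = 0.1044+0.000j S between n1,n0
  Y(C1) = 0.000+0.01576j S between n1,n2
  Y(R6) = 0.2079+0.000j S between n2,n1
  Y(R7) = 0.03058+0.000j S between n5,n1
  Y(R8) = 0.0002114+0.000j S between n1,n4
  Y(C2) = 0.000+0.1722j S between n1,n3
  V1: constraint V(n2)−V(n4) = 36.7
  V2: constraint V(n5)−V(n4) = 2.51
Assemble and solve the 7×7 MNA system:
  V(n1)=17.00+1.034j  V(n2)=28.71+0.2233j  V(n3)=17.00+0.9870j  V(n4)=-7.994+0.2233j  V(n5)=-5.484+0.2233j
  i(V1)=-28.52+0.1590j  i(V2)=2.300-0.1592j

2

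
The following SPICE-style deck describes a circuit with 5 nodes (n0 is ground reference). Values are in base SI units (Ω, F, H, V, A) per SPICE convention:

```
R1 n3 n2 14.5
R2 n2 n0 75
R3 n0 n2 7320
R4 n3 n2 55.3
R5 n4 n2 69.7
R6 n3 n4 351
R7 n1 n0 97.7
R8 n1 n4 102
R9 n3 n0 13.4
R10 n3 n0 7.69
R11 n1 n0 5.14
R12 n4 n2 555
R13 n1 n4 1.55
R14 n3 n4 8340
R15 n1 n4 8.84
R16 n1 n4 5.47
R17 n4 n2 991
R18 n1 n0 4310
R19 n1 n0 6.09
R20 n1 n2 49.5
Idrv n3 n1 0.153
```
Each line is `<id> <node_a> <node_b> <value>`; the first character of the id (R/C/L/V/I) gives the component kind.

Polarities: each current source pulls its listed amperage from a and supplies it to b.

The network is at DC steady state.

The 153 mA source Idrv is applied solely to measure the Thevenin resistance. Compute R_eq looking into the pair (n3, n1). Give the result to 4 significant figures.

Element admittances at DC:
  Y(R1) = 0.06897 S between n3,n2
  Y(R2) = 0.01333 S between n2,n0
  Y(R3) = 0.0001366 S between n0,n2
  Y(R4) = 0.01808 S between n3,n2
  Y(R5) = 0.01435 S between n4,n2
  Y(R6) = 0.002849 S between n3,n4
  Y(R7) = 0.01024 S between n1,n0
  Y(R8) = 0.009804 S between n1,n4
  Y(R9) = 0.07463 S between n3,n0
  Y(R10) = 0.1300 S between n3,n0
  Y(R11) = 0.1946 S between n1,n0
  Y(R12) = 0.001802 S between n4,n2
  Y(R13) = 0.6452 S between n1,n4
  Y(R14) = 0.0001199 S between n3,n4
  Y(R15) = 0.1131 S between n1,n4
  Y(R16) = 0.1828 S between n1,n4
  Y(R17) = 0.001009 S between n4,n2
  Y(R18) = 0.0002320 S between n1,n0
  Y(R19) = 0.1642 S between n1,n0
  Y(R20) = 0.02020 S between n1,n2
  Idrv: injects 0.153 A into n1 (from n3)
Assemble and solve the 4×4 MNA system:
  V(n1)=0.3436  V(n2)=-0.2881  V(n3)=-0.6010  V(n4)=0.3296

R_eq = 6.174 Ω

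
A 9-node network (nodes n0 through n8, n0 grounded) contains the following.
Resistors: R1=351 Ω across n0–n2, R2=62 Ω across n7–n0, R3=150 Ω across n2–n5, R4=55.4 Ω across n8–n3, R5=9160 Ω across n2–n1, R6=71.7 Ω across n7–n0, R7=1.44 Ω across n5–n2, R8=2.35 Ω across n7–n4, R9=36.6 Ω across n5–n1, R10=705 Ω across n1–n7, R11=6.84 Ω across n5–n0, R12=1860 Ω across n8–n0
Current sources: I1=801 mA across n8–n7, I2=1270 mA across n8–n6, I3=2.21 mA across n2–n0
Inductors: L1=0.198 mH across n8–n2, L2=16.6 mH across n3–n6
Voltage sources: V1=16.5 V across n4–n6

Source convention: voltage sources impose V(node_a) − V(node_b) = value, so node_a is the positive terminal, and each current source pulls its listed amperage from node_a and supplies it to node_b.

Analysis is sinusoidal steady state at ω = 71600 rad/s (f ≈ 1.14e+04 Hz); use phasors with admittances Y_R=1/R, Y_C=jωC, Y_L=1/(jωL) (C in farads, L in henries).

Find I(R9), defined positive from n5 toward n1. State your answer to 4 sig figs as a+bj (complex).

MNA unknowns: 8 node voltages V₁..V_8 plus 1 source current (V1)
R1: Y=0.002849+0.000j on G[0,2]
R2: Y=0.01613+0.000j on G[7,0]
R3: Y=0.006667+0.000j on G[2,5]
R4: Y=0.01805+0.000j on G[8,3]
I1: z[8]−=0.801, z[7]+=0.801
R5: Y=0.0001092+0.000j on G[2,1]
I2: z[8]−=1.27, z[6]+=1.27
R6: Y=0.01395+0.000j on G[7,0]
R7: Y=0.6944+0.000j on G[5,2]
R8: Y=0.4255+0.000j on G[7,4]
R9: Y=0.02732+0.000j on G[5,1]
I3: z[2]−=0.00221, z[0]+=0.00221
R10: Y=0.001418+0.000j on G[1,7]
R11: Y=0.1462+0.000j on G[5,0]
L1: Y=0.000-0.07054j on G[8,2]
R12: Y=0.0005376+0.000j on G[8,0]
L2: Y=0.000-0.0008414j on G[3,6]
V1: row V4−V6=16.5, i_V1 at 4,6
solve → V1=-9.117-0.1442j, V2=-15.75-0.2939j, V3=-13.62-32.14j, V4=67.36+1.843j, V5=-12.91-0.2401j, V6=50.86+1.843j, V7=64.44+1.716j, V8=-15.20-29.13j
aux → i_V1=-1.241-0.05425j

-0.1036-0.002622j A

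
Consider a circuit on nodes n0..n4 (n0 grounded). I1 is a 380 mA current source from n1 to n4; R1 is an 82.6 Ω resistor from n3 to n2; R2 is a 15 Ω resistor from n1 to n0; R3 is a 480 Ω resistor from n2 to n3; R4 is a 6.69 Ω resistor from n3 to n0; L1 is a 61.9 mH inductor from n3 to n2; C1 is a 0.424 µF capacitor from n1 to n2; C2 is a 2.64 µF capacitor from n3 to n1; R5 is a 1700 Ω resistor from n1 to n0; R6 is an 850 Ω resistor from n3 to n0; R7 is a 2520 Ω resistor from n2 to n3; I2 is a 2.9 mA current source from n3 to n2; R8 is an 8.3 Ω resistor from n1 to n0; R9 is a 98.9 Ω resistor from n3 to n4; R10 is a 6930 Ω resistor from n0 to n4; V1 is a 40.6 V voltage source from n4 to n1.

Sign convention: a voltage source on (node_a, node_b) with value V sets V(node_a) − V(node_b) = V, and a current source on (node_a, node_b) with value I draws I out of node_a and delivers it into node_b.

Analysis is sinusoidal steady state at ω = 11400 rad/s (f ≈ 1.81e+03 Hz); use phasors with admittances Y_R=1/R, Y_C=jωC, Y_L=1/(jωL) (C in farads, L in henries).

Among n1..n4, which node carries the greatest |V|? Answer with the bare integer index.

Apply KCL at each of the 4 non-ground nodes and solve the resulting linear system.
Node n1: branches {I1, R2, C1, C2, R5, R8, V1} → V_1 = -1.721+0.6226j
Node n2: branches {R1, R3, L1, C1, R7, I2} → V_2 = 1.574-1.920j
Node n3: branches {R1, R3, R4, L1, C2, R6, R7, I2, R9} → V_3 = 2.107-0.7765j
Node n4: branches {I1, R9, R10, V1} → V_4 = 38.88+0.6226j
Source currents: i(V1)=0.002576-0.01424j

4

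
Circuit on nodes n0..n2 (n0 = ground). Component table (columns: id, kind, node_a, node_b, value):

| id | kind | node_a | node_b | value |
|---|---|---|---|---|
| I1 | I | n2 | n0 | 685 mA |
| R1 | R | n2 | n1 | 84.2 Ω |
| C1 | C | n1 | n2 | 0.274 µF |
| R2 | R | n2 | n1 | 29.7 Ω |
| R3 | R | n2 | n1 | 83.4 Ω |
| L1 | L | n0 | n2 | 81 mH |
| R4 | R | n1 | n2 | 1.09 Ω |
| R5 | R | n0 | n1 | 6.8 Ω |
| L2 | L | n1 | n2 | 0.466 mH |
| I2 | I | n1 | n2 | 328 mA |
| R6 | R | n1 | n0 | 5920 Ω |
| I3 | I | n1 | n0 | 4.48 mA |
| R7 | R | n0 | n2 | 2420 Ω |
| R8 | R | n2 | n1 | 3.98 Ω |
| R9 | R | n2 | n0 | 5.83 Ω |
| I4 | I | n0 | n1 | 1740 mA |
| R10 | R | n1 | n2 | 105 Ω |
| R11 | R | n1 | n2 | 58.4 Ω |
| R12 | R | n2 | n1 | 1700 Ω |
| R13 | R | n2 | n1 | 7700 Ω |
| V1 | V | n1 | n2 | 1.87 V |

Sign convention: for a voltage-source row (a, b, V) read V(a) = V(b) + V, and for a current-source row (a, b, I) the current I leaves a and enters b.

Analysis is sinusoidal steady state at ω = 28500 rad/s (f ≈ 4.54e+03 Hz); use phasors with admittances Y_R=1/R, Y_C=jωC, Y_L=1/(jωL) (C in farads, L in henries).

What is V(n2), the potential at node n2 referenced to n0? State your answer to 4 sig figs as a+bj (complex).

Apply KCL at each of the 2 non-ground nodes and solve the resulting linear system.
Node n1: branches {R1, C1, R2, R3, R4, R5, L2, I2, R6, I3, R8, I4, R10, R11, R12, R13, V1} → V_1 = 4.299+0.003296j
Node n2: branches {I1, R1, C1, R2, R3, L1, R4, L2, I2, R7, R8, R9, R10, R11, R12, R13, V1} → V_2 = 2.429+0.003296j
Source currents: i(V1)=-1.570+0.1257j

2.429+0.003296j V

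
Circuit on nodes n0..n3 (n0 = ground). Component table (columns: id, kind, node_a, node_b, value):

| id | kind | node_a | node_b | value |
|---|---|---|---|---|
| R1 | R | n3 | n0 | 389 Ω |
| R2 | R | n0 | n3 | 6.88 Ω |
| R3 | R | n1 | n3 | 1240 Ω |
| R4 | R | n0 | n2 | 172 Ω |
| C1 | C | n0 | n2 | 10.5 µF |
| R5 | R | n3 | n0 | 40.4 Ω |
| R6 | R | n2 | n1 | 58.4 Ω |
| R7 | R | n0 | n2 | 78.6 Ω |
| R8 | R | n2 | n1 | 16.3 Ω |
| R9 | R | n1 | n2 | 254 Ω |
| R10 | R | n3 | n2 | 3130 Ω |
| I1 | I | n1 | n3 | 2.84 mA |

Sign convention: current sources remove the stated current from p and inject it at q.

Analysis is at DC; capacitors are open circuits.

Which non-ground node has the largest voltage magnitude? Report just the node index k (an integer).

MNA unknowns: 3 node voltages V₁..V_3
R1: Y=0.002571 on G[3,0]
R2: Y=0.1453 on G[0,3]
R3: Y=0.0008065 on G[1,3]
R4: Y=0.005814 on G[0,2]
C1: Y=0.000 on G[0,2]
R5: Y=0.02475 on G[3,0]
R6: Y=0.01712 on G[2,1]
R7: Y=0.01272 on G[0,2]
R8: Y=0.06135 on G[2,1]
R9: Y=0.003937 on G[1,2]
R10: Y=0.0003195 on G[3,2]
I1: z[1]−=0.00284, z[3]+=0.00284
solve → V1=-0.1748, V2=-0.1422, V3=0.01527

1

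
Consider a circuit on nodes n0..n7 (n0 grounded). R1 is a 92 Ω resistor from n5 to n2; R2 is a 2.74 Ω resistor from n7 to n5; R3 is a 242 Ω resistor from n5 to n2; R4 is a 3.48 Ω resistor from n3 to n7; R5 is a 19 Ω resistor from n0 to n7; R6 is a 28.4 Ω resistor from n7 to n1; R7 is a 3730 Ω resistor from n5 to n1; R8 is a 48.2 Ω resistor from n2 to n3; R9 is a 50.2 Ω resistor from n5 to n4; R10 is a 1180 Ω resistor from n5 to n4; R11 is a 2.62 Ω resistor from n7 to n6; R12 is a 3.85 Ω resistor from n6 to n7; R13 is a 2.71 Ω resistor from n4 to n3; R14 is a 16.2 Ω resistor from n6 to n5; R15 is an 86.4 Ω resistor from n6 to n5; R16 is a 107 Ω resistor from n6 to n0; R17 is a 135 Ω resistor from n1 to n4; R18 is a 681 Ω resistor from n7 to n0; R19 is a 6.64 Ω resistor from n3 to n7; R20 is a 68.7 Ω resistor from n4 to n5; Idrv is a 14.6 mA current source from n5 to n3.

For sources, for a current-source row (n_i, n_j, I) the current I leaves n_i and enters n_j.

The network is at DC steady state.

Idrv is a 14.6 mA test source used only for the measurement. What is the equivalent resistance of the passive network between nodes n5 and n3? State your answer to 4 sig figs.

Element admittances at DC:
  Y(R1) = 0.01087 S between n5,n2
  Y(R2) = 0.3650 S between n7,n5
  Y(R3) = 0.004132 S between n5,n2
  Y(R4) = 0.2874 S between n3,n7
  Y(R5) = 0.05263 S between n0,n7
  Y(R6) = 0.03521 S between n7,n1
  Y(R7) = 0.0002681 S between n5,n1
  Y(R8) = 0.02075 S between n2,n3
  Y(R9) = 0.01992 S between n5,n4
  Y(R10) = 0.0008475 S between n5,n4
  Y(R11) = 0.3817 S between n7,n6
  Y(R12) = 0.2597 S between n6,n7
  Y(R13) = 0.3690 S between n4,n3
  Y(R14) = 0.06173 S between n6,n5
  Y(R15) = 0.01157 S between n6,n5
  Y(R16) = 0.009346 S between n6,n0
  Y(R17) = 0.007407 S between n1,n4
  Y(R18) = 0.001468 S between n7,n0
  Y(R19) = 0.1506 S between n3,n7
  Y(R20) = 0.01456 S between n4,n5
  Idrv: injects 0.0146 A into n3 (from n5)
Assemble and solve the 7×7 MNA system:
  V(n1)=0.004137  V(n2)=0.004571  V(n3)=0.02821  V(n4)=0.02294  V(n5)=-0.02812  V(n6)=-0.002469  V(n7)=0.0004265

R_eq = 3.858 Ω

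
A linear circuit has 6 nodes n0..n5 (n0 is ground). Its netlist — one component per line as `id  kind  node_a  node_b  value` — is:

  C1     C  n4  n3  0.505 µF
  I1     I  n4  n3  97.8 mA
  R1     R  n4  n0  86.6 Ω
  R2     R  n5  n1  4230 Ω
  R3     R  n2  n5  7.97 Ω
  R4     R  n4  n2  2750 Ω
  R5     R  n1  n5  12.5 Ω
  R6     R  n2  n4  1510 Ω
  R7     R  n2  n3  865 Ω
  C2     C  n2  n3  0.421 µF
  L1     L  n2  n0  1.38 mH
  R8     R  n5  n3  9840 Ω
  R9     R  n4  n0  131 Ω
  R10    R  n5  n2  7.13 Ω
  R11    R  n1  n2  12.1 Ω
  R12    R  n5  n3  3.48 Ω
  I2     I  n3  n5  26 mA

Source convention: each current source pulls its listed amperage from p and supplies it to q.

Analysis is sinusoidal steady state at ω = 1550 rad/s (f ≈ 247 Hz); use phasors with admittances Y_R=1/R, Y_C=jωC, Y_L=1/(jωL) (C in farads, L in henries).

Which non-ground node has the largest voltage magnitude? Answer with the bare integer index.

MNA unknowns: 5 node voltages V₁..V_5
C1: Y=0.000+0.0007828j on G[4,3]
I1: z[4]−=0.0978, z[3]+=0.0978
R1: Y=0.01155+0.000j on G[4,0]
R2: Y=0.0002364+0.000j on G[5,1]
R3: Y=0.1255+0.000j on G[2,5]
R4: Y=0.0003636+0.000j on G[4,2]
R5: Y=0.08000+0.000j on G[1,5]
R6: Y=0.0006623+0.000j on G[2,4]
R7: Y=0.001156+0.000j on G[2,3]
C2: Y=0.000+0.0006526j on G[2,3]
L1: Y=0.000-0.4675j on G[2,0]
R8: Y=0.0001016+0.000j on G[5,3]
R9: Y=0.007634+0.000j on G[4,0]
R10: Y=0.1403+0.000j on G[5,2]
R11: Y=0.08264+0.000j on G[1,2]
R12: Y=0.2874+0.000j on G[5,3]
I2: z[3]−=0.026, z[5]+=0.026
solve → V1=0.1651+0.1911j, V2=0.009012+0.1985j, V3=0.5731+0.1677j, V4=-4.837+0.2197j, V5=0.3258+0.1836j

4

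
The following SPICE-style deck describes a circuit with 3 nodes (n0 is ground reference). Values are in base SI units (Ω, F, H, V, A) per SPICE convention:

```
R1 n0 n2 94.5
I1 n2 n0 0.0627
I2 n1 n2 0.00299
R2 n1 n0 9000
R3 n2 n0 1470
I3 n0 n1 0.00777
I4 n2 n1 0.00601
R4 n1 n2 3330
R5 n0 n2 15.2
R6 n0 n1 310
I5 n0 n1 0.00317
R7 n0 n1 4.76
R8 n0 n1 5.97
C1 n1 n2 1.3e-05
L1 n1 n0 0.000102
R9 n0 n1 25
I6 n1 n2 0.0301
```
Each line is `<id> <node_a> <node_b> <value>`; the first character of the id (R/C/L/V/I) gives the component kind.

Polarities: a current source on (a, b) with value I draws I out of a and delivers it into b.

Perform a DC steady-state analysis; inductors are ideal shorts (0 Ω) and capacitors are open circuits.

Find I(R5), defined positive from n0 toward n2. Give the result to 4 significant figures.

0.03030 A

MNA unknowns: 2 node voltages V₁..V_2 plus 1 source current (L1)
R1: Y=0.01058 on G[0,2]
I1: z[2]−=0.0627, z[0]+=0.0627
I2: z[1]−=0.00299, z[2]+=0.00299
R2: Y=0.0001111 on G[1,0]
R3: Y=0.0006803 on G[2,0]
I3: z[0]−=0.00777, z[1]+=0.00777
I4: z[2]−=0.00601, z[1]+=0.00601
R4: Y=0.0003003 on G[1,2]
R5: Y=0.06579 on G[0,2]
R6: Y=0.003226 on G[0,1]
I5: z[0]−=0.00317, z[1]+=0.00317
R7: Y=0.2101 on G[0,1]
R8: Y=0.1675 on G[0,1]
C1: Y=0.000 on G[1,2]
L1: row V1−V0=0, i_L1 at 1,0
R9: Y=0.04000 on G[0,1]
I6: z[1]−=0.0301, z[2]+=0.0301
solve → V1=0.000, V2=-0.4605
aux → i_L1=-0.01628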